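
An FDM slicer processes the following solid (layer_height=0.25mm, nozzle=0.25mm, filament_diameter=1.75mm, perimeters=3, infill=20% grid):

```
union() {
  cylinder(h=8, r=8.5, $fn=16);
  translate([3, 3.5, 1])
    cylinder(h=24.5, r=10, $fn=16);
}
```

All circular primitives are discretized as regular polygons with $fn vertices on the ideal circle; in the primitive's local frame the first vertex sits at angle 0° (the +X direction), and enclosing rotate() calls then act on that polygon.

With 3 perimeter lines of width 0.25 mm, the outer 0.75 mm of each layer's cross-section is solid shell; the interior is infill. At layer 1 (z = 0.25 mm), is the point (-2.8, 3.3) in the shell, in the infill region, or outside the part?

infill

At z = 0.25 mm: the cylinder: section is a regular 16-gon, circumradius r=8.5; the cylinder at (3, 3.5) is absent (z outside [1, 25.5]); Taking the union: only the r=8.5 cylinder is present, so the union is just that shape — 1 connected region. Overall, the cross-section is a single solid region. The nearest boundary edge runs (-3.25, 7.85)→(-6.01, 6.01); distance from the point to it = 4.04 mm. The point is inside the cross-section and 4.04 mm from the nearest boundary — more than the 0.75 mm shell width (3 × 0.25), so it's in the infill interior.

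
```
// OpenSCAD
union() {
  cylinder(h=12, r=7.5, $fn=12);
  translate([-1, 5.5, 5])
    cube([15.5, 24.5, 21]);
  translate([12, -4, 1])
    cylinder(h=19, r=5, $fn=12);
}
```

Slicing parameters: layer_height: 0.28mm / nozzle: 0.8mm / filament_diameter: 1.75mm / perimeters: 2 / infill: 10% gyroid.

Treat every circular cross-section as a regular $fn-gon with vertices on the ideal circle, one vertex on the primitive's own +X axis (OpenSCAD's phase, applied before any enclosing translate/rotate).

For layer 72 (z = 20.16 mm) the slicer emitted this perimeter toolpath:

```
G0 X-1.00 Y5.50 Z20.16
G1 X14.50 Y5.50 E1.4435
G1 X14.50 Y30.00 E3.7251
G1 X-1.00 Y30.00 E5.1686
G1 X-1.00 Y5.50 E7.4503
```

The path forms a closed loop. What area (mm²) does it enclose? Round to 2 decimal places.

379.75 mm²

Apply the shoelace formula to the sequence of (X, Y) vertices; enclosed area = 379.75 mm².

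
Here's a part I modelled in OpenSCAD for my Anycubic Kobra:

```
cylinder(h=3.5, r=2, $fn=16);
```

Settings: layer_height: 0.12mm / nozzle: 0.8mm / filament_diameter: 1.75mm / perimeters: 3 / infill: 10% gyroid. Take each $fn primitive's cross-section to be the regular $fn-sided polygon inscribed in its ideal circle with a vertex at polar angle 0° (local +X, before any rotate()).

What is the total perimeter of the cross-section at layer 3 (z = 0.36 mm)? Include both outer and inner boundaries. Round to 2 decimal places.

At z = 0.36 mm: the r=2 cylinder gives a regular 16-gon of circumradius 2 (constant along its height) (perimeter = 2·16·2.000·sin(180°/16) = 12.49 mm). Overall, the cross-section is a single solid region. Total boundary length (outer) = 12.49 mm.

12.49 mm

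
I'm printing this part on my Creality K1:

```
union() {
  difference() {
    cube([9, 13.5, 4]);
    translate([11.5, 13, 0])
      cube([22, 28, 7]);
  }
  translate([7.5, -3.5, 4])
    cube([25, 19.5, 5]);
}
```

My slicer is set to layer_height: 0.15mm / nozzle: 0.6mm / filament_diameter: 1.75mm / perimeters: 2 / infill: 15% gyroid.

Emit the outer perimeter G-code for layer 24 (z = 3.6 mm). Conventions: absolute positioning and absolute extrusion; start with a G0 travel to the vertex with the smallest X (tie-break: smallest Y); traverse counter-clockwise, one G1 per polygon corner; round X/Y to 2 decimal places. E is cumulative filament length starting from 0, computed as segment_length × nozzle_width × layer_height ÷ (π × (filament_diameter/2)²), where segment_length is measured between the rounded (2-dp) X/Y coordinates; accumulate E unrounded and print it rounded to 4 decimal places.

At z = 3.6 mm: the cube is present — its section is the full 9×13.5 rectangle; the 22×28 cube at (11.5, 13) contributes its full rectangle; Taking the first minus the rest: starting from the 9×13.5 cube, the 22×28 cube at (11.5, 13) misses the remaining region (no effect) — 1 connected region; the cube at (7.5, -3.5) is absent (z outside [4, 9]); Merging all regions: only that combined region is present, so the union is just that shape — 1 connected region. The outline is a single polygon with 4 vertices. Extrusion per mm of travel: 0.6 × 0.15 / (π × 0.875²) = 0.037418. Accumulating E over each segment gives final E = 1.6838.

G0 X0.00 Y0.00 Z3.60
G1 X9.00 Y0.00 E0.3368
G1 X9.00 Y13.50 E0.8419
G1 X0.00 Y13.50 E1.1787
G1 X0.00 Y0.00 E1.6838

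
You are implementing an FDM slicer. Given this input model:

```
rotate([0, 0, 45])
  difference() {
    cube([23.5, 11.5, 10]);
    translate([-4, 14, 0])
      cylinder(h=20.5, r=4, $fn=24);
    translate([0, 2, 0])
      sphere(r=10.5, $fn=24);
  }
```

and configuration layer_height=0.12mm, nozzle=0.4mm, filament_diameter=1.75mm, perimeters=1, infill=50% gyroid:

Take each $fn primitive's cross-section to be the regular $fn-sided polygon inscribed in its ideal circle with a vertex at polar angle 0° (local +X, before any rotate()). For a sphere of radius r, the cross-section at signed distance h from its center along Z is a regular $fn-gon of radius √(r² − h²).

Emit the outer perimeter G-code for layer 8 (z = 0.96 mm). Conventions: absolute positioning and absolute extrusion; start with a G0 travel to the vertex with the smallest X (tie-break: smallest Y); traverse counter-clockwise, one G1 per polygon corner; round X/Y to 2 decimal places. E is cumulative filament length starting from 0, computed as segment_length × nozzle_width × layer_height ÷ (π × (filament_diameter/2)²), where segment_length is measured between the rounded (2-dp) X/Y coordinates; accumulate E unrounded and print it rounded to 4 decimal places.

At z = 0.96 mm: the cube (footprint 23.5×11.5) is included at this height; the r=4 cylinder at (-4, 14) contributes a regular 24-gon of circumradius 4; the r=10.5 sphere at (0, 2) contributes a regular 24-gon of circumradius √(10.5²−0.96²) = 10.456; Subtracting the remaining from the first: starting from the 23.5×11.5 cube, the r=4 cylinder at (-4, 14) misses the remaining region (no effect); the r=10.5 sphere at (0, 2) partially overlaps it — only the 103.00 mm² overlap (of its 339.56 mm²) is removed, clipping the outline — 1 connected region; (whole slice rotated 45° about Z — lengths, areas and connectivity unchanged). The outline is a single polygon with 9 vertices. Extrusion per mm of travel: 0.4 × 0.12 / (π × 0.875²) = 0.019956. Accumulating E over each segment gives final E = 1.1623.

G0 X-5.19 Y11.07 Z0.96
G1 X-4.12 Y11.51 E0.0231
G1 X-1.41 Y11.87 E0.0776
G1 X1.29 Y11.51 E0.1320
G1 X3.81 Y10.47 E0.1864
G1 X5.98 Y8.81 E0.2409
G1 X7.21 Y7.21 E0.2812
G1 X16.62 Y16.62 E0.5468
G1 X8.49 Y24.75 E0.7762
G1 X-5.19 Y11.07 E1.1623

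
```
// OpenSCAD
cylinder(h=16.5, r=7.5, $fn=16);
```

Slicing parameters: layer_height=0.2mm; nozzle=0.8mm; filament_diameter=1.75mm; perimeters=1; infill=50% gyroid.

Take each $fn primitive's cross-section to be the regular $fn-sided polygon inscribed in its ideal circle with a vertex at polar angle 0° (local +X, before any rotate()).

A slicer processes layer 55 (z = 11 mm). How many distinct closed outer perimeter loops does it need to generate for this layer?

1

At z = 11 mm: the cylinder: section is a regular 16-gon, circumradius r=7.5. The result has 1 disconnected region.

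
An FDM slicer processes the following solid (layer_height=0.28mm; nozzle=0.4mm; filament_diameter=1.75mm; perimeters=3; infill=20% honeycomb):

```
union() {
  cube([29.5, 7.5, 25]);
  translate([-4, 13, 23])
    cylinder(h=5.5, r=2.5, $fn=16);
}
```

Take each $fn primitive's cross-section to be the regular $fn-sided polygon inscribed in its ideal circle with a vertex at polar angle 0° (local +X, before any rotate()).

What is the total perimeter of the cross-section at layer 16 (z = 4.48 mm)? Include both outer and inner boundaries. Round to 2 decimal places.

At z = 4.48 mm: the cube is present — its section is the full 29.5×7.5 rectangle (perimeter 74.00 mm); the cylinder at (-4, 13) does not reach this height (z outside [23, 28.5]); Taking the union: only the 29.5×7.5 cube is present, so the union is just that shape — boundary = 74.00 mm. Overall, the cross-section is a single solid region. Total boundary length (outer) = 74.00 mm.

74.00 mm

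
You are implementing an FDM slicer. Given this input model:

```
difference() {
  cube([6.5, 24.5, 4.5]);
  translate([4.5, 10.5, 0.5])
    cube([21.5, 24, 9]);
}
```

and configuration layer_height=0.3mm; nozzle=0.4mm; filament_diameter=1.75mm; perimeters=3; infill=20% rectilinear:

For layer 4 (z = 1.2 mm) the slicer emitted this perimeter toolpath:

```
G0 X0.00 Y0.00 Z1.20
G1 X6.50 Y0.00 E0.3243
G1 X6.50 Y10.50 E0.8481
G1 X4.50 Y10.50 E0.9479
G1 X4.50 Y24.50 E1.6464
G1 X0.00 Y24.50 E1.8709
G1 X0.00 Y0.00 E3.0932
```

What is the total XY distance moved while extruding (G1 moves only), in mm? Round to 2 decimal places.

62.00 mm

Sum the Euclidean lengths of each G1 segment: total = 62.00 mm.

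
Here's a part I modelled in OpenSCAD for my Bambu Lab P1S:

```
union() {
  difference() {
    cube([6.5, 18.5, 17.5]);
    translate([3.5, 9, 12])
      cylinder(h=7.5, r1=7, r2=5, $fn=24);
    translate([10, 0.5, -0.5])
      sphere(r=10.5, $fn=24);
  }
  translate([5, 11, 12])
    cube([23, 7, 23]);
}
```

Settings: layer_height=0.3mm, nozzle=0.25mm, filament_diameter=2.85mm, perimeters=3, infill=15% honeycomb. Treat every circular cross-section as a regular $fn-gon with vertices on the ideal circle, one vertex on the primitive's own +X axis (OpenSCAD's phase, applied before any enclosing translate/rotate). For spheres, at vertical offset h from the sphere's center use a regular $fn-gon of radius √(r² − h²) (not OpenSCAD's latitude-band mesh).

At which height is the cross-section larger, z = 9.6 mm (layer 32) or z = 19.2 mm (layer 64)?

layer 64 (z = 19.2 mm)

Layer 32 (z = 9.6): the cube (footprint 6.5×18.5) is included at this height (area 120.25 mm²); the cone at (3.5, 9) does not reach this height (z outside [12, 19.5]); the r=10.5 sphere at (10, 0.5) slices to a regular 24-gon of circumradius 2.871 (√(r²−h²) with h=10.1 from center) (area = (24/2)·2.871²·sin(360°/24) = 25.59 mm²); Taking the first minus the rest: starting from the 6.5×18.5 cube (120.25 mm²), the r=10.5 sphere at (10, 0.5) misses the remaining region (no effect) — area = 120.25 mm²; the cube at (5, 11) does not reach this height (z outside [12, 35]); Merging all regions: only the result so far is present, so the union is just that shape — area = 120.25 mm². So its area = 120.25 mm². Layer 64 (z = 19.2): the cube does not reach this height (z outside [0, 17.5]); the cone at (3.5, 9) contributes a regular 24-gon of circumradius 5.080 (interpolated between r1=7 and r2=5 at t=0.960) (area = (24/2)·5.080²·sin(360°/24) = 80.15 mm²); the sphere at (10, 0.5) is absent (|z−center|=19.700 > r=10.5); Taking the first minus the rest: the first operand is absent here, so nothing remains; the 23×7 cube at (5, 11) contributes its full rectangle (area 161.00 mm²); Taking the union: only the 23×7 cube at (5, 11) is present, so the union is just that shape — area = 161.00 mm². So its area = 161.00 mm². Layer 64 is larger (161.00 vs 120.25 mm²).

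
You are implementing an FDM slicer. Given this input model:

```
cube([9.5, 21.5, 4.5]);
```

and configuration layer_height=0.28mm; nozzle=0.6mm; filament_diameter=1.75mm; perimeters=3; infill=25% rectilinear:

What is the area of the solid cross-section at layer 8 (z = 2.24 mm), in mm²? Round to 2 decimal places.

At z = 2.24 mm: the cube (footprint 9.5×21.5) is included at this height (area 204.25 mm²). Overall, the cross-section is a single solid region. Net area = 204.25 mm².

204.25 mm²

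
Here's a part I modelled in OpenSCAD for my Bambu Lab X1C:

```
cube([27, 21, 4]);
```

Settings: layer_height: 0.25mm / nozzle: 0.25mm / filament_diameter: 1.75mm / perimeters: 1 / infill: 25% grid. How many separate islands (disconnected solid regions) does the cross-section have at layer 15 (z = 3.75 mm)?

1

At z = 3.75 mm: the cube (footprint 27×21) is included at this height. Overall, the cross-section is a single solid region. Island count = 1.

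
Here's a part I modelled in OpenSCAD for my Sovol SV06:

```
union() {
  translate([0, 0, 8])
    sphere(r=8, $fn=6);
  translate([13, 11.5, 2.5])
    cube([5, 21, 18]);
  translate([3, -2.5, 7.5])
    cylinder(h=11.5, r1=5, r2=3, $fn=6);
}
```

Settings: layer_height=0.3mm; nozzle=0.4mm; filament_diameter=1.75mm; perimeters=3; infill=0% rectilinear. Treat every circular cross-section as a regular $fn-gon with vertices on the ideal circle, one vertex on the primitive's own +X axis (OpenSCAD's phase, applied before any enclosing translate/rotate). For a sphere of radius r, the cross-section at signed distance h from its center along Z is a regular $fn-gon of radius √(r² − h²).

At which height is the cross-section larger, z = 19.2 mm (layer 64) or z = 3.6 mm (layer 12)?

Layer 64 (z = 19.2): the sphere is absent (|z−center|=11.200 > r=8); the cube at (13, 11.5) (footprint 5×21) is included at this height (area 105.00 mm²); the cone at (3, -2.5) is not intersected at this z (z outside [7.5, 19]); Merging all regions: only the 5×21 cube at (13, 11.5) is present, so the union is just that shape — area = 105.00 mm². So its area = 105.00 mm². Layer 12 (z = 3.6): the r=8 sphere slices to a regular 6-gon of circumradius 6.681 (√(r²−h²) with h=4.4 from center) (area = (6/2)·6.681²·sin(360°/6) = 115.98 mm²); the 5×21 cube at (13, 11.5) contributes its full rectangle (area 105.00 mm²); the cone at (3, -2.5) is not intersected at this z (z outside [7.5, 19]); Taking the union: the 2 present regions are separate (no shared area or edge), so areas and boundary lengths simply add and each stays a separate island — area = 220.98 mm². So its area = 220.98 mm². Layer 12 is larger (220.98 vs 105.00 mm²).

layer 12 (z = 3.6 mm)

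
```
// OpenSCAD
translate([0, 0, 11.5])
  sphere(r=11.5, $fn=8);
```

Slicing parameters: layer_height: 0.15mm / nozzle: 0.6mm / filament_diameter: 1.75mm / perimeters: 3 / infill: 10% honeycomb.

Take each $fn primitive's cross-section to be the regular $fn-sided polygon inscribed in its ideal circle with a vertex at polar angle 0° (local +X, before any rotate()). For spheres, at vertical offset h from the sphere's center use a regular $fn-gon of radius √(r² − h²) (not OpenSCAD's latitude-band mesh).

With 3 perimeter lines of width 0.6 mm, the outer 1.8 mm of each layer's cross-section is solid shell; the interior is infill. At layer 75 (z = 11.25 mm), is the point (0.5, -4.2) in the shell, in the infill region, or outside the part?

At z = 11.25 mm: the sphere: section is a regular 8-gon, circumradius = √(r²−h²) = √(11.5²−0.25²) = 11.497. Overall, the cross-section is a single solid region. The nearest boundary edge runs (-0.00, -11.50)→(8.13, -8.13); distance from the point to it = 6.55 mm. The point is inside the cross-section and 6.55 mm from the nearest boundary — more than the 1.8 mm shell width (3 × 0.6), so it's in the infill interior.

infill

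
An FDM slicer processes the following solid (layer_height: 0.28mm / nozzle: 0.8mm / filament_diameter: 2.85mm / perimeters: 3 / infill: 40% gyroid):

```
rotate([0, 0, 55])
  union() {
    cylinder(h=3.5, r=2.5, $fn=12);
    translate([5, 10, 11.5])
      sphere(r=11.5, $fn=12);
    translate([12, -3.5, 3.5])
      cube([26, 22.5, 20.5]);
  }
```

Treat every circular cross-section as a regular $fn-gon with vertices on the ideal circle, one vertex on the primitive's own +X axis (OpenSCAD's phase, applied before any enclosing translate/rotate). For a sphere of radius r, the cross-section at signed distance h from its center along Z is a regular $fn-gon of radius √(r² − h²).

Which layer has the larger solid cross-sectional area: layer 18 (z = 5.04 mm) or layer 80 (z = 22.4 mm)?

Layer 18 (z = 5.04): the cylinder does not reach this height (z outside [0, 3.5]); the r=11.5 sphere at (5, 10) contributes a regular 12-gon of circumradius √(11.5²−6.46²) = 9.514 (area = (12/2)·9.514²·sin(360°/12) = 271.56 mm²); the cube at (12, -3.5) is present — its section is the full 26×22.5 rectangle (area 585.00 mm²); Merging all regions: the regions partially overlap — summed areas 856.56 mm² minus the doubly-counted overlap 19.39 mm² gives 837.16 mm² — area = 837.16 mm²; (whole slice rotated 55° about Z — lengths, areas and connectivity unchanged). So its area = 837.16 mm². Layer 80 (z = 22.4): the cylinder is absent (z outside [0, 3.5]); the r=11.5 sphere at (5, 10) contributes a regular 12-gon of circumradius √(11.5²−10.9²) = 3.666 (area = (12/2)·3.666²·sin(360°/12) = 40.32 mm²); the cube at (12, -3.5) (footprint 26×22.5) is included at this height (area 585.00 mm²); Combining (union): the 2 present regions are separate (no shared area or edge), so areas and boundary lengths simply add and each stays a separate island — area = 625.32 mm²; (whole slice rotated 55° about Z — lengths, areas and connectivity unchanged). So its area = 625.32 mm². Layer 18 is larger (837.16 vs 625.32 mm²).

layer 18 (z = 5.04 mm)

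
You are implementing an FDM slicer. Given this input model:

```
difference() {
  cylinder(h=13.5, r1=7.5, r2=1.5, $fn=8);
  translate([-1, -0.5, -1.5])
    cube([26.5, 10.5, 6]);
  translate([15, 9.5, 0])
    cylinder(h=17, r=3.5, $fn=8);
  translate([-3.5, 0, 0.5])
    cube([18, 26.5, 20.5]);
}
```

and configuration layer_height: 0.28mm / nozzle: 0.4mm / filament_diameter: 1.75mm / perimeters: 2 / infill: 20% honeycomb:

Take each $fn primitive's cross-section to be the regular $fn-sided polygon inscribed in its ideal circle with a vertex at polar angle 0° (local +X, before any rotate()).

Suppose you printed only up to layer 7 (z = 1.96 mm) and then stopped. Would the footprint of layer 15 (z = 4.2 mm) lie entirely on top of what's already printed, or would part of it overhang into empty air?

Compare the two slices. At z = 1.96: the cone: at t=0.145 of its height the radius interpolates to r₁+(r₂−r₁)t = 6.629, giving a regular 8-gon of that circumradius (area = (8/2)·6.629²·sin(360°/8) = 124.29 mm²); the 26.5×10.5 cube at (-1, -0.5) contributes its full rectangle (area 278.25 mm²); the cylinder at (15, 9.5): section is a regular 8-gon, circumradius r=3.5 (area = (8/2)·3.500²·sin(360°/8) = 34.65 mm²); the cube at (-3.5, 0) is present — its section is the full 18×26.5 rectangle (area 477.00 mm²); After the difference (first − rest): starting from the cone (124.29 mm²), the 26.5×10.5 cube at (-1, -0.5) partially overlaps it — only the 41.26 mm² overlap (of its 278.25 mm²) is removed, clipping the outline; the r=3.5 cylinder at (15, 9.5) misses the remaining region (no effect); the 18×26.5 cube at (-3.5, 0) partially overlaps it — only the 14.24 mm² overlap (of its 477.00 mm²) is removed, clipping the outline — area = 68.79 mm². At z = 4.2: the cone (r1=7.5→r2=1.5) has section circumradius 5.633 here — a regular 8-gon (area = (8/2)·5.633²·sin(360°/8) = 89.76 mm²); the cube at (-1, -0.5) is present — its section is the full 26.5×10.5 rectangle (area 278.25 mm²); the cylinder at (15, 9.5): section is a regular 8-gon, circumradius r=3.5 (area = (8/2)·3.500²·sin(360°/8) = 34.65 mm²); the cube at (-3.5, 0) (footprint 18×26.5) is included at this height (area 477.00 mm²); Subtracting the remaining from the first: starting from the cone (89.76 mm²), the 26.5×10.5 cube at (-1, -0.5) partially overlaps it — only the 31.13 mm² overlap (of its 278.25 mm²) is removed, clipping the outline; the r=3.5 cylinder at (15, 9.5) misses the remaining region (no effect); the 18×26.5 cube at (-3.5, 0) partially overlaps it — only the 11.75 mm² overlap (of its 477.00 mm²) is removed, clipping the outline — area = 46.87 mm². Checking containment: the cross-section at z = 4.2 is a subset of the cross-section at z = 1.96.

entirely on top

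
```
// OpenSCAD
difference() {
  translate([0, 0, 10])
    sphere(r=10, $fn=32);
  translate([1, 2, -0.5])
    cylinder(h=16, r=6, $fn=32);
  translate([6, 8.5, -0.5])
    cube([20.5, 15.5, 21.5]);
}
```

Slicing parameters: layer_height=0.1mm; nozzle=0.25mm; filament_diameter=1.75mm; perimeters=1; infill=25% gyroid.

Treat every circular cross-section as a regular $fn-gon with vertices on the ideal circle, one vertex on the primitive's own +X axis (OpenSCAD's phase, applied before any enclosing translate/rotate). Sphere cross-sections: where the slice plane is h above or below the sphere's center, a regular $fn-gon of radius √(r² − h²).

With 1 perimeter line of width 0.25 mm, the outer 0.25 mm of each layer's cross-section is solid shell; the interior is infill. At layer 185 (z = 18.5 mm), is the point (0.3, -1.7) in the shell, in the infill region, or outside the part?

At z = 18.5 mm: the r=10 sphere contributes a regular 32-gon of circumradius √(10²−8.5²) = 5.268; the cylinder at (1, 2) is absent (z outside [-0.5, 15.5]); the 20.5×15.5 cube at (6, 8.5) contributes its full rectangle; After the difference (first − rest): starting from the r=10 sphere, the 20.5×15.5 cube at (6, 8.5) misses the remaining region (no effect) — 1 connected region. Overall, the cross-section is a single solid region. The nearest boundary edge runs (1.03, -5.17)→(-0.00, -5.27); distance from the point to it = 3.52 mm. The point is inside the cross-section and 3.52 mm from the nearest boundary — more than the 0.25 mm shell width (1 × 0.25), so it's in the infill interior.

infill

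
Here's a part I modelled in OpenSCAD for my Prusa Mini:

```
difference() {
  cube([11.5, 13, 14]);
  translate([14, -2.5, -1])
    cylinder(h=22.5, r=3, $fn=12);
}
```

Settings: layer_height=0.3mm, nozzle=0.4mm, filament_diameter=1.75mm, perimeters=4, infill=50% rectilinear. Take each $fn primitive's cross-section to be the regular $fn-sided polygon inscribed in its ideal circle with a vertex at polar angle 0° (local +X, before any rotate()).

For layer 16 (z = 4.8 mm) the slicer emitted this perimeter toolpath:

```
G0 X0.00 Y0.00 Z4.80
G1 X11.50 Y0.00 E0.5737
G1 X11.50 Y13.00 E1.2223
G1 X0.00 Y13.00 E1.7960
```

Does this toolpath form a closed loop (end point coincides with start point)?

Start point (G0): (0.00, 0.00). End point (last G1): the path does not return to the start — open.

no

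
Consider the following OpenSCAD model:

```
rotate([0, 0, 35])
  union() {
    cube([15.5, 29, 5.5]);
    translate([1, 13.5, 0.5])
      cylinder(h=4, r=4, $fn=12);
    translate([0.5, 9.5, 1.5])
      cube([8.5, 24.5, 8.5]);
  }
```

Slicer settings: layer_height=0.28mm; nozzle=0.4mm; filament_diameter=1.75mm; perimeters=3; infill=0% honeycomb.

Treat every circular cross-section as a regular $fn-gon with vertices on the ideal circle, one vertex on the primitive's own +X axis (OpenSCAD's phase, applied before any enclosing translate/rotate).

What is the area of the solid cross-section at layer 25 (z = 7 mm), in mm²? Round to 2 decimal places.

208.25 mm²

At z = 7 mm: the cube does not reach this height (z outside [0, 5.5]); the cylinder at (1, 13.5) is absent (z outside [0.5, 4.5]); the cube at (0.5, 9.5) (footprint 8.5×24.5) is included at this height (area 208.25 mm²); Combining (union): only the 8.5×24.5 cube at (0.5, 9.5) is present, so the union is just that shape — area = 208.25 mm²; (whole slice rotated 35° about Z — lengths, areas and connectivity unchanged). Overall, the cross-section is a single solid region. Net area = 208.25 mm².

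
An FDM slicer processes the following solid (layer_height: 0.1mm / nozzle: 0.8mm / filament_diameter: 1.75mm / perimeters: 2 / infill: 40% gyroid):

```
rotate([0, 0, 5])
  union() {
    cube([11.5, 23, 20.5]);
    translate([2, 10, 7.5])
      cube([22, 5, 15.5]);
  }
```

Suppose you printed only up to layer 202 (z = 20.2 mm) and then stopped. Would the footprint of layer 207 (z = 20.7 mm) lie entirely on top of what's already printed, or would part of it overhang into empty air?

Compare the two slices. At z = 20.2: the cube is present — its section is the full 11.5×23 rectangle (area 264.50 mm²); the cube at (2, 10) (footprint 22×5) is included at this height (area 110.00 mm²); Combining (union): the regions partially overlap — summed areas 374.50 mm² minus the doubly-counted overlap 47.50 mm² gives 327.00 mm² — area = 327.00 mm²; (rotated 5° about Z; rotation is an isometry so areas/perimeters/island counts are preserved). At z = 20.7: the cube is not intersected at this z (z outside [0, 20.5]); the cube at (2, 10) (footprint 22×5) is included at this height (area 110.00 mm²); Merging all regions: only the 22×5 cube at (2, 10) is present, so the union is just that shape — area = 110.00 mm²; (rotated 5° about Z; rotation is an isometry so areas/perimeters/island counts are preserved). Checking containment: the cross-section at z = 20.7 is a subset of the cross-section at z = 20.2.

entirely on top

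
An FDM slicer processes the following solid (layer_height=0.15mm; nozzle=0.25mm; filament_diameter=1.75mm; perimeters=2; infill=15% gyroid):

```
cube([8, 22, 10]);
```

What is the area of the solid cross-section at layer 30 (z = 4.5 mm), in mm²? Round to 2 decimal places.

At z = 4.5 mm: the cube is present — its section is the full 8×22 rectangle (area 176.00 mm²). Overall, the cross-section is a single solid region. Net area = 176.00 mm².

176.00 mm²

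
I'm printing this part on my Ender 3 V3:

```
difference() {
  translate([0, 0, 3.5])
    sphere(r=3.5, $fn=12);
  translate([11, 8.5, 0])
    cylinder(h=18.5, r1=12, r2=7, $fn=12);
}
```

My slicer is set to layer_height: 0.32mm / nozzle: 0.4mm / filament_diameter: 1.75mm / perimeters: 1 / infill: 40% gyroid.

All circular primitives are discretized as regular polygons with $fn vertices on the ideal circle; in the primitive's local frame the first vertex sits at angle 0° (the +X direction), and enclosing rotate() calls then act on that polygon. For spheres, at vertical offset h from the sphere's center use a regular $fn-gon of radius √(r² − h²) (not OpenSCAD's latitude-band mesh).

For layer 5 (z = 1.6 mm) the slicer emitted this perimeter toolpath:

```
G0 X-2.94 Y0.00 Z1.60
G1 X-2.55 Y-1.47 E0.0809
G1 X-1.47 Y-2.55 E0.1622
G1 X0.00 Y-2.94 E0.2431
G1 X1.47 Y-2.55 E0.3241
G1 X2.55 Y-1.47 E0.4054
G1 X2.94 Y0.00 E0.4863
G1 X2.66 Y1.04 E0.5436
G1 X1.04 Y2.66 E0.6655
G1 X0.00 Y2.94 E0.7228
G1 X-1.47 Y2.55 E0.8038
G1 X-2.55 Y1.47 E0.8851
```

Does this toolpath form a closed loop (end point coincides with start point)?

Start point (G0): (-2.94, 0.00). End point (last G1): the path does not return to the start — open.

no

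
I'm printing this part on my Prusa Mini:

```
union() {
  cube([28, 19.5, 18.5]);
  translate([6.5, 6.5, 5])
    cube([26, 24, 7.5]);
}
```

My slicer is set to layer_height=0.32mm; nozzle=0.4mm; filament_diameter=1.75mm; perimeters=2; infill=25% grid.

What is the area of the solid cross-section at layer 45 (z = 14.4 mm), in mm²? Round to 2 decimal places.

At z = 14.4 mm: the cube is present — its section is the full 28×19.5 rectangle (area 546.00 mm²); the cube at (6.5, 6.5) does not reach this height (z outside [5, 12.5]); Merging all regions: only the 28×19.5 cube is present, so the union is just that shape — area = 546.00 mm². Overall, the cross-section is a single solid region. Net area = 546.00 mm².

546.00 mm²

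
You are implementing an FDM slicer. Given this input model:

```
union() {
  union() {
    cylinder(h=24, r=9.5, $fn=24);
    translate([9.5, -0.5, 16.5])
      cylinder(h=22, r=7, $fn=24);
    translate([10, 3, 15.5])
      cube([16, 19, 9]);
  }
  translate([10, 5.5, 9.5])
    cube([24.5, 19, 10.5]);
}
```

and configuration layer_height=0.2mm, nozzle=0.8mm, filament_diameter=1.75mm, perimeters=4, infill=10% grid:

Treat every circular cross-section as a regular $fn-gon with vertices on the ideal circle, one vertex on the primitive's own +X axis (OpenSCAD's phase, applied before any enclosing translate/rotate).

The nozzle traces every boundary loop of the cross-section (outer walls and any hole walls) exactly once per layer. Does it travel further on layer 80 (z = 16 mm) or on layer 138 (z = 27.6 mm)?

Layer 80 (z = 16): the r=9.5 cylinder contributes a regular 24-gon of circumradius 9.5 (perimeter = 2·24·9.500·sin(180°/24) = 59.52 mm); the cylinder at (9.5, -0.5) is not intersected at this z (z outside [16.5, 38.5]); the 16×19 cube at (10, 3) contributes its full rectangle (perimeter 70.00 mm); Merging all regions: the 2 present regions are separate (no shared area or edge), so areas and boundary lengths simply add and each stays a separate island — boundary = 129.52 mm; the cube at (10, 5.5) (footprint 24.5×19) is included at this height (perimeter 87.00 mm); Merging all regions: the regions partially overlap (shared area 264.00 mm²), so the edge portions inside another operand are dropped and the merged outline is re-measured after clipping — boundary = 151.52 mm. So its perimeter = 151.52 mm. Layer 138 (z = 27.6): the cylinder is not intersected at this z (z outside [0, 24]); the r=7 cylinder at (9.5, -0.5) contributes a regular 24-gon of circumradius 7 (perimeter = 2·24·7.000·sin(180°/24) = 43.86 mm); the cube at (10, 3) is absent (z outside [15.5, 24.5]); Combining (union): only the r=7 cylinder at (9.5, -0.5) is present, so the union is just that shape — boundary = 43.86 mm; the cube at (10, 5.5) is not intersected at this z (z outside [9.5, 20]); Merging all regions: only that combined region is present, so the union is just that shape — boundary = 43.86 mm. So its perimeter = 43.86 mm. Layer 80 is larger (151.52 vs 43.86 mm).

layer 80 (z = 16 mm)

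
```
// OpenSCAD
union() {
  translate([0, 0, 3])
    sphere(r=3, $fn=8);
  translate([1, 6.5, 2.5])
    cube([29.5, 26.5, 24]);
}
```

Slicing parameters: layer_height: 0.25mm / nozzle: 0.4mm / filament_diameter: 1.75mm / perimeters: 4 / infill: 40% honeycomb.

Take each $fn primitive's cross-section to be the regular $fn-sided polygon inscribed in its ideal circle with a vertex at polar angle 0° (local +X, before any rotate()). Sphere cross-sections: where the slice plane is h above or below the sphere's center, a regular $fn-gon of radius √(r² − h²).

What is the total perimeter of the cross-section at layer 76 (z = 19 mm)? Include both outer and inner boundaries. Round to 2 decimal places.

At z = 19 mm: the sphere is absent (|z−center|=16.000 > r=3); the cube at (1, 6.5) is present — its section is the full 29.5×26.5 rectangle (perimeter 112.00 mm); Combining (union): only the 29.5×26.5 cube at (1, 6.5) is present, so the union is just that shape — boundary = 112.00 mm. Overall, the cross-section is a single solid region. Total boundary length (outer) = 112.00 mm.

112.00 mm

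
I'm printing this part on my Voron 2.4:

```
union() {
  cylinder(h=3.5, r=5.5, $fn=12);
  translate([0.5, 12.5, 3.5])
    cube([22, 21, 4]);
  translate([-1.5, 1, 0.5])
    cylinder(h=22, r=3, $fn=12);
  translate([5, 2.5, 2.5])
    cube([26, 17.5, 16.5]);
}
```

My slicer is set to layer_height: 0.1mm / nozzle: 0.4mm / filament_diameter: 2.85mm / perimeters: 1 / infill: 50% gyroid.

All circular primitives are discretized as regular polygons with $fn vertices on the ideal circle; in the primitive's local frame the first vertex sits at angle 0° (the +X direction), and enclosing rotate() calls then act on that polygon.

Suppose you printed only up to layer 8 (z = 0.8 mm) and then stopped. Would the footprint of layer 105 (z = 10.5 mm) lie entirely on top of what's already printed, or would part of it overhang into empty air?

part overhangs

Compare the two slices. At z = 0.8: the cylinder: section is a regular 12-gon, circumradius r=5.5 (area = (12/2)·5.500²·sin(360°/12) = 90.75 mm²); the cube at (0.5, 12.5) does not reach this height (z outside [3.5, 7.5]); the r=3 cylinder at (-1.5, 1) gives a regular 12-gon of circumradius 3 (constant along its height) (area = (12/2)·3.000²·sin(360°/12) = 27.00 mm²); the cube at (5, 2.5) is not intersected at this z (z outside [2.5, 19]); Combining (union): the r=3 cylinder at (-1.5, 1) lies entirely inside the r=5.5 cylinder, so the union is just the r=5.5 cylinder — area = 90.75 mm². At z = 10.5: the cylinder is absent (z outside [0, 3.5]); the cube at (0.5, 12.5) does not reach this height (z outside [3.5, 7.5]); the r=3 cylinder at (-1.5, 1) gives a regular 12-gon of circumradius 3 (constant along its height) (area = (12/2)·3.000²·sin(360°/12) = 27.00 mm²); the 26×17.5 cube at (5, 2.5) contributes its full rectangle (area 455.00 mm²); Combining (union): the 2 present regions are separate (no shared area or edge), so areas and boundary lengths simply add and each stays a separate island — area = 482.00 mm². Checking containment: at z = 10.5 the cross-section extends beyond the z = 0.8 cross-section by about 455.00 mm².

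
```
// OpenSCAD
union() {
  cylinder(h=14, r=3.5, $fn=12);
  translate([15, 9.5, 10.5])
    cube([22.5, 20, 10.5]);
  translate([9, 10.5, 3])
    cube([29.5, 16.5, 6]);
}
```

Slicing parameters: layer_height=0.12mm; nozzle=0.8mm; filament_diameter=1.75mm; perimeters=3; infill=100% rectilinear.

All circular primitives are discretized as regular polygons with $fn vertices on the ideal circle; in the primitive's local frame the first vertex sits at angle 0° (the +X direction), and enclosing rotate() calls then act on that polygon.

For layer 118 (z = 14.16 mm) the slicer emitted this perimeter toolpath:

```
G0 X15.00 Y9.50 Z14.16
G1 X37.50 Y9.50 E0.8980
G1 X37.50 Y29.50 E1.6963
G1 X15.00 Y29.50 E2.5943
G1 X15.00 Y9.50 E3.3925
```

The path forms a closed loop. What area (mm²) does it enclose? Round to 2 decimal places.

Apply the shoelace formula to the sequence of (X, Y) vertices; enclosed area = 450.00 mm².

450.00 mm²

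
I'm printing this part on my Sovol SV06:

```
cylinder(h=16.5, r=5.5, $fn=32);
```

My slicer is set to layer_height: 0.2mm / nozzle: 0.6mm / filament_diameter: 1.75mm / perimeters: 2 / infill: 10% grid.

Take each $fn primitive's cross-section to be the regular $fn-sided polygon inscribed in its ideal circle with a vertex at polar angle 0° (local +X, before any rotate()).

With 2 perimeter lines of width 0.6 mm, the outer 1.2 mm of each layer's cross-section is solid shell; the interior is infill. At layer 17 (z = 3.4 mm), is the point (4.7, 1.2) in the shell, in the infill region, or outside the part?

At z = 3.4 mm: the cylinder: section is a regular 32-gon, circumradius r=5.5. Overall, the cross-section is a single solid region. The nearest boundary edge runs (5.39, 1.07)→(5.08, 2.10); distance from the point to it = 0.63 mm. The point is inside the cross-section, 0.63 mm from the nearest boundary — within the 1.2 mm shell band (2 × 0.6).

shell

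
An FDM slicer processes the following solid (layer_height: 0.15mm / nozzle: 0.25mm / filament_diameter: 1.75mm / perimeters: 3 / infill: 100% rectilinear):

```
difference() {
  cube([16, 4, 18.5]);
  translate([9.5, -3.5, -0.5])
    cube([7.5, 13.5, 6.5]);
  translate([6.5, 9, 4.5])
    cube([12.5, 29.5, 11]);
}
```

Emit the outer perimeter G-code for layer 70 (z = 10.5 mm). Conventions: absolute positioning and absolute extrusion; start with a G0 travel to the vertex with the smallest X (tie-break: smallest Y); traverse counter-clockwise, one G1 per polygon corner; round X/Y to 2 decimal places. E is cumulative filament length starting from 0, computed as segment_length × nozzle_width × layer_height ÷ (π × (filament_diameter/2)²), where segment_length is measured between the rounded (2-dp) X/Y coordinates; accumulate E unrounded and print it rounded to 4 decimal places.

G0 X0.00 Y0.00 Z10.50
G1 X16.00 Y0.00 E0.2495
G1 X16.00 Y4.00 E0.3118
G1 X0.00 Y4.00 E0.5613
G1 X0.00 Y0.00 E0.6236

At z = 10.5 mm: the cube is present — its section is the full 16×4 rectangle; the cube at (9.5, -3.5) is absent (z outside [-0.5, 6]); the cube at (6.5, 9) is present — its section is the full 12.5×29.5 rectangle; Subtracting the remaining from the first: starting from the 16×4 cube, the 12.5×29.5 cube at (6.5, 9) misses the remaining region (no effect) — 1 connected region. The outline is a single polygon with 4 vertices. Extrusion per mm of travel: 0.25 × 0.15 / (π × 0.875²) = 0.015591. Accumulating E over each segment gives final E = 0.6236.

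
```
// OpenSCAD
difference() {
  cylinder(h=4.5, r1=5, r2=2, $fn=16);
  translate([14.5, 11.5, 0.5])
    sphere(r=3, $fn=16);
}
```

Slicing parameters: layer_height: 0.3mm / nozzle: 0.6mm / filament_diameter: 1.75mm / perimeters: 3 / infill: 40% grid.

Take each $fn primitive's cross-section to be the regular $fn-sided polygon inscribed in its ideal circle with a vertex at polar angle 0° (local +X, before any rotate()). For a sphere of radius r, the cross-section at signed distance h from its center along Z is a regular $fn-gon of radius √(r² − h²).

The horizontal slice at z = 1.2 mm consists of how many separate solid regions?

1

At z = 1.2 mm: the cone (r1=5→r2=2) has section circumradius 4.200 here — a regular 16-gon; the sphere at (14.5, 11.5): section is a regular 16-gon, circumradius = √(r²−h²) = √(3²−0.7²) = 2.917; Subtracting the remaining from the first: starting from the cone, the r=3 sphere at (14.5, 11.5) misses the remaining region (no effect) — 1 connected region. The result has 1 disconnected region.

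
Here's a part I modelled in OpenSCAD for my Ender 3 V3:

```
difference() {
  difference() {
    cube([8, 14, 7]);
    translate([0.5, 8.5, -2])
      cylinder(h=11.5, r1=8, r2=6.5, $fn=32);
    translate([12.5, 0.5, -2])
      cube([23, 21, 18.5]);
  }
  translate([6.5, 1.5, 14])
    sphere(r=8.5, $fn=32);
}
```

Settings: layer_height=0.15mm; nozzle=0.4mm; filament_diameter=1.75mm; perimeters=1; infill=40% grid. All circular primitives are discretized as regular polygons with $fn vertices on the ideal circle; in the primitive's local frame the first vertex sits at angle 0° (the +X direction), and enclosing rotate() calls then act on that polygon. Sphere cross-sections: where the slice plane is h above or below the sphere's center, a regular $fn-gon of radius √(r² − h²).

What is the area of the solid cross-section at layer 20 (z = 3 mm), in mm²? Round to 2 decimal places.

27.37 mm²

At z = 3 mm: the 8×14 cube contributes its full rectangle (area 112.00 mm²); the cone at (0.5, 8.5) (r1=8→r2=6.5) has section circumradius 7.348 here — a regular 32-gon (area = (32/2)·7.348²·sin(360°/32) = 168.53 mm²); the 23×21 cube at (12.5, 0.5) contributes its full rectangle (area 483.00 mm²); After the difference (first − rest): starting from the 8×14 cube (112.00 mm²), the cone at (0.5, 8.5) partially overlaps it — only the 84.63 mm² overlap (of its 168.53 mm²) is removed, clipping the outline; the 23×21 cube at (12.5, 0.5) misses the remaining region (no effect) — area = 27.37 mm²; the sphere at (6.5, 1.5) does not reach this height (|z−center|=11.000 > r=8.5); Taking the first minus the rest: none of the subtracted shapes is present at this height, so that combined region is unchanged — area = 27.37 mm². Overall, the cross-section is a single solid region. Net area = 27.37 mm².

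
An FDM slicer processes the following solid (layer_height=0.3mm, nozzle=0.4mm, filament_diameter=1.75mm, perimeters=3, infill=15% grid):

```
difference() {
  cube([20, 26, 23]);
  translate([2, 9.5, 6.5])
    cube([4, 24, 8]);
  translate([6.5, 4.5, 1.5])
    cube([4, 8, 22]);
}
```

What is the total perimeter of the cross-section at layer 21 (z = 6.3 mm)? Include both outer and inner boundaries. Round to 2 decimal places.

116.00 mm

At z = 6.3 mm: the cube (footprint 20×26) is included at this height (perimeter 92.00 mm); the cube at (2, 9.5) is absent (z outside [6.5, 14.5]); the cube at (6.5, 4.5) (footprint 4×8) is included at this height (perimeter 24.00 mm); Subtracting the remaining from the first: starting from the 20×26 cube, the 4×8 cube at (6.5, 4.5) lies wholly inside it (removes its full 32.00 mm² and its 24.00 mm outline becomes a hole wall) — boundary (outer + 1 inner loop) = 116.00 mm. Overall, the cross-section is one region with 1 hole. Total boundary length (outer + inner) = 116.00 mm.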